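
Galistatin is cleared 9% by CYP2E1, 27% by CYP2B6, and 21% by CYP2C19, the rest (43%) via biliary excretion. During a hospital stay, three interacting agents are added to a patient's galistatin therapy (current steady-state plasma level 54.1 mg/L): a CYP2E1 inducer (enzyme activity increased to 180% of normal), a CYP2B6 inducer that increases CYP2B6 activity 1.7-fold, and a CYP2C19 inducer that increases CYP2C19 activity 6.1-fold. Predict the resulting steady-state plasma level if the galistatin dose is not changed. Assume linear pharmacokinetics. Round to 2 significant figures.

23 mg/L

The CYP2E1 pathway (9% of clearance) rises to 1.8× activity: 0.09 × 1.8 = 0.162.
The CYP2B6 pathway (27% of clearance) rises to 1.7× activity: 0.27 × 1.7 = 0.459.
The CYP2C19 pathway (21% of clearance) rises to 6.1× activity: 0.21 × 6.1 = 1.281.
Non-CYP routes (43%) are unchanged.
CL_new/CL_old = 0.162 + 0.459 + 1.281 + 0.43 = 2.332.
Dividing the baseline by the relative clearance: 54.1 / 2.332 = 23 mg/L.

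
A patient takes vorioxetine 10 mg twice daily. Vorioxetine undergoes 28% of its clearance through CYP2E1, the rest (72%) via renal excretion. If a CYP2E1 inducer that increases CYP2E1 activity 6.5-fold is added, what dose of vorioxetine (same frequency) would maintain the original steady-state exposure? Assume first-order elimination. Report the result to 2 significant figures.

CYP2E1: 0.28 × 6.5 = 1.82
Other: 0.72 (unchanged)
New clearance relative to baseline: 1.82 + 0.72 = 2.54.
To maintain the same steady-state level, dose must scale with clearance: new dose = 10 × 2.54 = 25 mg.

25 mg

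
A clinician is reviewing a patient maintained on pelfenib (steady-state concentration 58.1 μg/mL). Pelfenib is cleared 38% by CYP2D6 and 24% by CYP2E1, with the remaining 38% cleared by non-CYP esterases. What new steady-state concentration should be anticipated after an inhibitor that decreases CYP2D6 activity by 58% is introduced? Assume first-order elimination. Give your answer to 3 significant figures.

74.5 μg/mL

The CYP2D6 pathway (38% of clearance) falls to 0.42× activity: 0.38 × 0.42 = 0.1596.
CYP2E1 (24%) and the residual 38% are unaffected.
CL_new/CL_old = 0.1596 + 0.24 + 0.38 = 0.7796.
Steady-state concentration ∝ 1/CL, so new value = 58.1 / 0.7796 = 74.5 μg/mL.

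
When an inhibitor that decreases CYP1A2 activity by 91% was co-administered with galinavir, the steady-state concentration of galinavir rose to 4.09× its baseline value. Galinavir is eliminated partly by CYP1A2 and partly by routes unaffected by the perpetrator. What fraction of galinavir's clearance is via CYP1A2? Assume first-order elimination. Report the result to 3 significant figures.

Let x = fm,CYP1A2. Because steady-state concentration ∝ 1/CL, relative clearance fell to 1/4.09 = 0.2445.
Only the CYP1A2 route changed, so 0.2445 = x·0.09 + (1 − x), giving x = 0.830.

0.830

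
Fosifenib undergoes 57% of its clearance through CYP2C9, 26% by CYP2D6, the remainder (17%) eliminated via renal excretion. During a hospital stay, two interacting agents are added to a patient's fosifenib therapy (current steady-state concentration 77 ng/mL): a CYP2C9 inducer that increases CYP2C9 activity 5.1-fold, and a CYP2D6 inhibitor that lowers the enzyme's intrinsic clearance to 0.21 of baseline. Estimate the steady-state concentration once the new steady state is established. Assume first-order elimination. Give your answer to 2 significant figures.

The CYP2C9 pathway (57% of clearance) is boosted to 5.1× activity: 0.57 × 5.1 = 2.907.
The CYP2D6 pathway (26% of clearance) drops to 0.21× activity: 0.26 × 0.21 = 0.0546.
Non-CYP routes (17%) are unchanged.
Relative clearance = 2.907 + 0.0546 + 0.17 = 3.1316.
New steady-state concentration = 77 / 3.1316 = 25 ng/mL (concentration scales inversely with clearance).

25 ng/mL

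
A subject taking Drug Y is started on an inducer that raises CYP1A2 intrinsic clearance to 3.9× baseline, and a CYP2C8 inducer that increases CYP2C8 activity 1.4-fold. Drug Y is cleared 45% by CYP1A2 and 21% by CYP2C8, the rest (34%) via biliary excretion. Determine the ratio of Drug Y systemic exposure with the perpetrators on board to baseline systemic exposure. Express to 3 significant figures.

0.419

CYP1A2: 0.45 × 3.9 = 1.755
CYP2C8: 0.21 × 1.4 = 0.294
Other: 0.34 (unchanged)
New clearance relative to baseline: 1.755 + 0.294 + 0.34 = 2.389.
Systemic exposure ∝ 1/CL: fold-change = 1 / 2.389 = 0.419.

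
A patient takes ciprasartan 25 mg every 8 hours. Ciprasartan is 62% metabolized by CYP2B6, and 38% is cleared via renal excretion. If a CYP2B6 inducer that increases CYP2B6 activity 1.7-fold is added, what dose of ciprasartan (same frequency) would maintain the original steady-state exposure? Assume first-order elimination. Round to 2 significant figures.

CYP2B6: 0.62 × 1.7 = 1.054
Other: 0.38 (unchanged)
New clearance relative to baseline: 1.054 + 0.38 = 1.434.
Css,avg = (dose rate)/CL, so holding Css fixed requires dose ∝ CL: 25 × 1.434 = 36 mg.

36 mg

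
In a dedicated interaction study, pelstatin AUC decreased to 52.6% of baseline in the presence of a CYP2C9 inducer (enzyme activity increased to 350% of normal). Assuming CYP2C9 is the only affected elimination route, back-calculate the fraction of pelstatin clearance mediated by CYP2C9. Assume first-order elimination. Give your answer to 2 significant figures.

0.36

Write x for the fraction cleared via CYP2C9. The observed AUC change means clearance rose to 1/0.526 = 1.901 of baseline.
Setting x·3.5 + (1 − x) = 1.901 and solving: x = (1.901 − 1)/(3.5 − 1) = 0.36.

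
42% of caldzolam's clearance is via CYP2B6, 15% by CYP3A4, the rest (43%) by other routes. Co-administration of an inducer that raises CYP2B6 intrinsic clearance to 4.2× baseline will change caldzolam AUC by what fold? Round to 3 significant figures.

0.427

The CYP2B6 pathway (42% of clearance) is boosted to 4.2× activity: 0.42 × 4.2 = 1.764.
CYP3A4 (15%) and the residual 43% are unaffected.
Relative clearance = 1.764 + 0.15 + 0.43 = 2.344.
AUC is inversely proportional to clearance, so the fold-change is 1 / 2.344 = 0.427.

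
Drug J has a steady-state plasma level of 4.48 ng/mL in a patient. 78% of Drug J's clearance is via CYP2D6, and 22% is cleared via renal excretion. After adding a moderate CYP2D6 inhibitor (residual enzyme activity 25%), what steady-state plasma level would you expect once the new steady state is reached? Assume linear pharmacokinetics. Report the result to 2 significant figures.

11 ng/mL

The CYP2D6 pathway (78% of clearance) falls to 0.25× activity: 0.78 × 0.25 = 0.195.
Non-CYP routes (22%) are unchanged.
CL_new/CL_old = 0.195 + 0.22 = 0.415.
New steady-state plasma level = baseline ÷ relative clearance = 4.48 / 0.415 = 11 ng/mL.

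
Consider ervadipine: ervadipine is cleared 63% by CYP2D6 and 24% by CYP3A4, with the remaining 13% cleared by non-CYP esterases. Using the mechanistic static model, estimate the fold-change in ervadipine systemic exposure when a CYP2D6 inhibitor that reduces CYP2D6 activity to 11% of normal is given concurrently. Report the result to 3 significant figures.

The CYP2D6 pathway (63% of clearance) falls to 0.11× activity: 0.63 × 0.11 = 0.0693.
CYP3A4 (24%) and the residual 13% are unaffected.
CL_new/CL_old = 0.0693 + 0.24 + 0.13 = 0.4393.
Systemic exposure ratio = CL_old/CL_new = 1 / 0.4393 = 2.28.

2.28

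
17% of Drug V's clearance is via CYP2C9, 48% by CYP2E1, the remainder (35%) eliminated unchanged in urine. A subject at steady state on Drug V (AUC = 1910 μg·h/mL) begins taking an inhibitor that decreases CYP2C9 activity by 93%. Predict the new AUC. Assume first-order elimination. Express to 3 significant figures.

2.27 × 10³ μg·h/mL

The CYP2C9 pathway (17% of clearance) drops to 0.07× activity: 0.17 × 0.07 = 0.0119.
CYP2E1 (48%) and the residual 35% are unaffected.
CL_new/CL_old = 0.0119 + 0.48 + 0.35 = 0.8419.
With dosing unchanged, AUC scales as 1/CL: 1910 / 0.8419 = 2.27 × 10³ μg·h/mL.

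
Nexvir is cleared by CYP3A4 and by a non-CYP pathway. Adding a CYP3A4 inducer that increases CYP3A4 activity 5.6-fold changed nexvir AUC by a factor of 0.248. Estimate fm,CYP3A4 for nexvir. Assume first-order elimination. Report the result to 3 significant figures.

Write x for the fraction cleared via CYP3A4. The observed AUC change means clearance rose to 1/0.248 = 4.032 of baseline.
Only the CYP3A4 route changed, so 4.032 = x·5.6 + (1 − x), giving x = 0.659.

0.659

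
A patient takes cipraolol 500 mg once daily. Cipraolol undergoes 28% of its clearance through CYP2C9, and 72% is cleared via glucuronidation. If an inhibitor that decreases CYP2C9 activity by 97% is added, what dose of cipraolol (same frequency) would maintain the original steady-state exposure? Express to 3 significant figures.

364 mg

The CYP2C9 pathway (28% of clearance) drops to 0.03× activity: 0.28 × 0.03 = 0.0084.
The remaining 72% of clearance is unaffected.
New clearance relative to baseline: 0.0084 + 0.72 = 0.7284.
To maintain the same steady-state level, dose must scale with clearance: new dose = 500 × 0.7284 = 364 mg.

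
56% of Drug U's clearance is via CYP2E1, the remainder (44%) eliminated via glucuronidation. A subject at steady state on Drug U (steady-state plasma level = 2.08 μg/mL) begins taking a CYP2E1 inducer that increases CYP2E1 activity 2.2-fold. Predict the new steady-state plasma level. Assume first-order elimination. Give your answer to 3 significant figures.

CYP2E1: 0.56 × 2.2 = 1.232
Other: 0.44 (unchanged)
New clearance relative to baseline: 1.232 + 0.44 = 1.672.
New steady-state plasma level = baseline ÷ relative clearance = 2.08 / 1.672 = 1.24 μg/mL.

1.24 μg/mL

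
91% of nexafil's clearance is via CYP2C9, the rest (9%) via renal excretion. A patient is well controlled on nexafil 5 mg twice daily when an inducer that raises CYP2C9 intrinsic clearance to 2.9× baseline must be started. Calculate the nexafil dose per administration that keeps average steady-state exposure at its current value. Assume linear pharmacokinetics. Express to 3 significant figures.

13.6 mg

CYP2C9: 0.91 × 2.9 = 2.639
Other: 0.09 (unchanged)
New clearance relative to baseline: 2.639 + 0.09 = 2.729.
Exposure is unchanged when dose changes in proportion to clearance. New dose = 5 mg × 2.729 = 13.6 mg.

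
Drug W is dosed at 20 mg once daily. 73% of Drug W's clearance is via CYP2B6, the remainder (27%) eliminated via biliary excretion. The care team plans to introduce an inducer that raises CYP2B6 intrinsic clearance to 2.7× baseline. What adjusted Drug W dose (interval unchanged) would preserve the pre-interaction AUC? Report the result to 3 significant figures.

The CYP2B6 pathway (73% of clearance) is boosted to 2.7× activity: 0.73 × 2.7 = 1.971.
Non-CYP routes (27%) are unchanged.
New clearance relative to baseline: 1.971 + 0.27 = 2.241.
Exposure is unchanged when dose changes in proportion to clearance. New dose = 20 mg × 2.241 = 44.8 mg.

44.8 mg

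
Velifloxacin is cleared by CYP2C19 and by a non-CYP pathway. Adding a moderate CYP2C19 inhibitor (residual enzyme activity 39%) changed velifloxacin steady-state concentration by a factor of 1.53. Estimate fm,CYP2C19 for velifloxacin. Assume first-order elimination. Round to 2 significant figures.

0.57

Let x = fm,CYP2C19. Because steady-state concentration ∝ 1/CL, relative clearance fell to 1/1.53 = 0.6536.
Only the CYP2C19 route changed, so 0.6536 = x·0.39 + (1 − x), giving x = 0.57.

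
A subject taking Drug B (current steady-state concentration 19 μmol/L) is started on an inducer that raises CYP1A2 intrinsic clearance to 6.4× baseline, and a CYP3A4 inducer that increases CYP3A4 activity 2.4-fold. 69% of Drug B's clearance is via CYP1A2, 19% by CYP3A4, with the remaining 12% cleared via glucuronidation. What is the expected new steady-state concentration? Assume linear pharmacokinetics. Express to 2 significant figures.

CYP1A2: 0.69 × 6.4 = 4.416
CYP3A4: 0.19 × 2.4 = 0.456
Other: 0.12 (unchanged)
CL_new/CL_old = 4.416 + 0.456 + 0.12 = 4.992.
Steady-state concentration ∝ 1/CL: new value = 19 / 4.992 = 3.8 μmol/L.

3.8 μmol/L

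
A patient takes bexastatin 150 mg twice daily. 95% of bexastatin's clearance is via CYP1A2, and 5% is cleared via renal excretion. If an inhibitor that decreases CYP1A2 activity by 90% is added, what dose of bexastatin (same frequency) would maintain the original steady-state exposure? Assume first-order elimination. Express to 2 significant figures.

The CYP1A2 pathway (95% of clearance) is reduced to 0.1× activity: 0.95 × 0.1 = 0.095.
Non-CYP routes (5%) are unchanged.
CL_new/CL_old = 0.095 + 0.05 = 0.145.
Exposure is unchanged when dose changes in proportion to clearance. New dose = 150 mg × 0.145 = 22 mg.

22 mg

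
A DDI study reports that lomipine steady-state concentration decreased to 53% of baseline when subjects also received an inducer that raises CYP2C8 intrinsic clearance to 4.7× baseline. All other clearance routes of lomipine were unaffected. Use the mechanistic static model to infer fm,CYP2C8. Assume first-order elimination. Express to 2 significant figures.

0.24

CL'/CL = 1 / 0.530 = 1.887
4.7·fm + (1 − fm) = 1.887
fm = (1.887 − 1) / (4.7 − 1) = 0.24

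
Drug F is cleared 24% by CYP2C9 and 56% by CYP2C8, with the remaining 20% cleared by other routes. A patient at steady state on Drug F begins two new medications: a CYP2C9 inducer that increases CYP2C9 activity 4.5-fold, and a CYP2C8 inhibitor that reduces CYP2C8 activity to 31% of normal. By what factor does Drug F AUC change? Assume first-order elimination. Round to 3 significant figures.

0.688

The CYP2C9 pathway (24% of clearance) is boosted to 4.5× activity: 0.24 × 4.5 = 1.08.
The CYP2C8 pathway (56% of clearance) falls to 0.31× activity: 0.56 × 0.31 = 0.1736.
The remaining 20% of clearance is unaffected.
Relative clearance = 1.08 + 0.1736 + 0.2 = 1.4536.
Net AUC ratio = 1 / 1.4536 = 0.688.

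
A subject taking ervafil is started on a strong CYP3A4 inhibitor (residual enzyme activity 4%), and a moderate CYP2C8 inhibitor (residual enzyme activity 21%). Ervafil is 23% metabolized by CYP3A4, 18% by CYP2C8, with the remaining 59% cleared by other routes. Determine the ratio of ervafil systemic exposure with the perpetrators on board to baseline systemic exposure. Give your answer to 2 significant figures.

1.6

The CYP3A4 pathway (23% of clearance) is reduced to 0.04× activity: 0.23 × 0.04 = 0.0092.
The CYP2C8 pathway (18% of clearance) is reduced to 0.21× activity: 0.18 × 0.21 = 0.0378.
Non-CYP routes (59%) are unchanged.
Relative clearance = 0.0092 + 0.0378 + 0.59 = 0.637.
Because systemic exposure varies inversely with clearance, the combined effect is 1 / 0.637 = 1.6.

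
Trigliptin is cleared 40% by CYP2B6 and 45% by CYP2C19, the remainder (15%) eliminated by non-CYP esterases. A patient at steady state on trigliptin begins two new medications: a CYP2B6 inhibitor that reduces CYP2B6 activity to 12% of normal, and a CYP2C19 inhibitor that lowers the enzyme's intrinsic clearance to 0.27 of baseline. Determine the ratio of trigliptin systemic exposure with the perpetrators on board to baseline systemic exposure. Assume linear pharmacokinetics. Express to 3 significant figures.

CYP2B6: 0.4 × 0.12 = 0.048
CYP2C19: 0.45 × 0.27 = 0.1215
Other: 0.15 (unchanged)
New clearance relative to baseline: 0.048 + 0.1215 + 0.15 = 0.3195.
Because systemic exposure varies inversely with clearance, the combined effect is 1 / 0.3195 = 3.13.

3.13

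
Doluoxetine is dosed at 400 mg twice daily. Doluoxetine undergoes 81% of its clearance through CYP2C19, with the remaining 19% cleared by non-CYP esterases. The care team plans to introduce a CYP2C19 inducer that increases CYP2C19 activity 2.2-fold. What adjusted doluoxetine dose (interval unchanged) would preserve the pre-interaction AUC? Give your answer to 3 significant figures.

CYP2C19: 0.81 × 2.2 = 1.782
Other: 0.19 (unchanged)
New clearance relative to baseline: 1.782 + 0.19 = 1.972.
Css,avg = (dose rate)/CL, so holding Css fixed requires dose ∝ CL: 400 × 1.972 = 789 mg.

789 mg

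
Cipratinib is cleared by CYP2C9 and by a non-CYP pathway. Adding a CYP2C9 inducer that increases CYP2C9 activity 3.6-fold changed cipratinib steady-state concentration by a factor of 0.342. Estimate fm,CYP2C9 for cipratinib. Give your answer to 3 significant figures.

0.740

Call the CYP2C9 fraction fm. After the interaction, CL_new/CL_old = fm × 3.6 + (1 − fm).
Steady-state concentration ratio = 1 / (new CL fraction), so new CL fraction = 1 / 0.342 = 2.924.
fm × 3.6 + 1 − fm = 2.924  ⇒  fm × (3.6 − 1) = 1.924  ⇒  fm = 0.740.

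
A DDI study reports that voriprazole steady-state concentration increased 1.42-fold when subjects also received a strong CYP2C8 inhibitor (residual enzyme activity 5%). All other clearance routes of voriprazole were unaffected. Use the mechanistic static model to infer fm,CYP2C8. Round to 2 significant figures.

CL'/CL = 1 / 1.42 = 0.7042
0.05·fm + (1 − fm) = 0.7042
fm = (0.7042 − 1) / (0.05 − 1) = 0.31

0.31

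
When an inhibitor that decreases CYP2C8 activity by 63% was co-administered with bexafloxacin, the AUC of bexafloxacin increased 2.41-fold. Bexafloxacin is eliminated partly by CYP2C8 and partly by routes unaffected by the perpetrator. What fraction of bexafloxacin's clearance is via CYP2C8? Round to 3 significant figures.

0.929

Call the CYP2C8 fraction fm. After the interaction, CL_new/CL_old = fm × 0.37 + (1 − fm).
AUC ratio = 1 / (new CL fraction), so new CL fraction = 1 / 2.41 = 0.4149.
fm × 0.37 + 1 − fm = 0.4149  ⇒  fm × (0.37 − 1) = −0.5851  ⇒  fm = 0.929.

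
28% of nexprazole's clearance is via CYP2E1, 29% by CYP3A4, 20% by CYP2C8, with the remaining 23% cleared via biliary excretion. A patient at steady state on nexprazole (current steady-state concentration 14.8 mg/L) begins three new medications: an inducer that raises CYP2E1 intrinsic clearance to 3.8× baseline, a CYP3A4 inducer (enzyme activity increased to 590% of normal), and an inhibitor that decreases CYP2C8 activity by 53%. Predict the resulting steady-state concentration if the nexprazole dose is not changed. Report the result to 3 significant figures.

The CYP2E1 pathway (28% of clearance) rises to 3.8× activity: 0.28 × 3.8 = 1.064.
The CYP3A4 pathway (29% of clearance) is boosted to 5.9× activity: 0.29 × 5.9 = 1.711.
The CYP2C8 pathway (20% of clearance) drops to 0.47× activity: 0.2 × 0.47 = 0.094.
Non-CYP routes (23%) are unchanged.
Relative clearance = 1.064 + 1.711 + 0.094 + 0.23 = 3.099.
Dividing the baseline by the relative clearance: 14.8 / 3.099 = 4.78 mg/L.

4.78 mg/L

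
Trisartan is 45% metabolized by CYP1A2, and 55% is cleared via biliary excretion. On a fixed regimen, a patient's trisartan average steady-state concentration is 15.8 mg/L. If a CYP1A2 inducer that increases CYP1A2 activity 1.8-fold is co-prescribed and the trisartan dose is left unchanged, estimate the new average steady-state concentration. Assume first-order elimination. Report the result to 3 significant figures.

The CYP1A2 pathway (45% of clearance) is boosted to 1.8× activity: 0.45 × 1.8 = 0.81.
Non-CYP routes (55%) are unchanged.
Relative clearance = 0.81 + 0.55 = 1.36.
New average steady-state concentration = baseline ÷ relative clearance = 15.8 / 1.36 = 11.6 mg/L.

11.6 mg/L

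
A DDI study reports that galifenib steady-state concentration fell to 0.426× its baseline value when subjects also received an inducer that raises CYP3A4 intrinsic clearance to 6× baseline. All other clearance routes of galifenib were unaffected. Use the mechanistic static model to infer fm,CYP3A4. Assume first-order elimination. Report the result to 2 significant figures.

CL'/CL = 1 / 0.426 = 2.347
6·fm + (1 − fm) = 2.347
fm = (2.347 − 1) / (6 − 1) = 0.27

0.27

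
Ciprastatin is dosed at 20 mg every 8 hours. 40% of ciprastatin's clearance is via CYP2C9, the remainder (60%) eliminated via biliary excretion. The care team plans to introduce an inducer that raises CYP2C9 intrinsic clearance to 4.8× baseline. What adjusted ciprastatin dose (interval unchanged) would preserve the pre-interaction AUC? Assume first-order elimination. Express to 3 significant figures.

50.4 mg

The CYP2C9 pathway (40% of clearance) increases to 4.8× activity: 0.4 × 4.8 = 1.92.
The remaining 60% of clearance is unaffected.
New clearance relative to baseline: 1.92 + 0.6 = 2.52.
Exposure is unchanged when dose changes in proportion to clearance. New dose = 20 mg × 2.52 = 50.4 mg.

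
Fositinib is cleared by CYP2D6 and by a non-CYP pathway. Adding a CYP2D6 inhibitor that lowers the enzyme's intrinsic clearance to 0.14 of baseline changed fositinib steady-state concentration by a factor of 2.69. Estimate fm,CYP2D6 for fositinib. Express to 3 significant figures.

CL'/CL = 1 / 2.69 = 0.3717
0.14·fm + (1 − fm) = 0.3717
fm = (0.3717 − 1) / (0.14 − 1) = 0.731

0.731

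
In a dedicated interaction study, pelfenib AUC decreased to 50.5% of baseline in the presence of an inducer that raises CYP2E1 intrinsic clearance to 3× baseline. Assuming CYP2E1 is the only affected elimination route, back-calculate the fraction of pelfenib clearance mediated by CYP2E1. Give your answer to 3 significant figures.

0.490

Write x for the fraction cleared via CYP2E1. The observed AUC change means clearance rose to 1/0.505 = 1.98 of baseline.
Setting x·3 + (1 − x) = 1.98 and solving: x = (1.98 − 1)/(3 − 1) = 0.490.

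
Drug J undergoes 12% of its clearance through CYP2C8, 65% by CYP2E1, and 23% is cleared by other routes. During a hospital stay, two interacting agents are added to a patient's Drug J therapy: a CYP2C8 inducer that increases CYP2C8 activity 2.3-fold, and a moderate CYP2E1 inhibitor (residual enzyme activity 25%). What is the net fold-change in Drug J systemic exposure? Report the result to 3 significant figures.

The CYP2C8 pathway (12% of clearance) is boosted to 2.3× activity: 0.12 × 2.3 = 0.276.
The CYP2E1 pathway (65% of clearance) is reduced to 0.25× activity: 0.65 × 0.25 = 0.1625.
The remaining 23% of clearance is unaffected.
CL_new/CL_old = 0.276 + 0.1625 + 0.23 = 0.6685.
Systemic exposure ∝ 1/CL: fold-change = 1 / 0.6685 = 1.50.

1.50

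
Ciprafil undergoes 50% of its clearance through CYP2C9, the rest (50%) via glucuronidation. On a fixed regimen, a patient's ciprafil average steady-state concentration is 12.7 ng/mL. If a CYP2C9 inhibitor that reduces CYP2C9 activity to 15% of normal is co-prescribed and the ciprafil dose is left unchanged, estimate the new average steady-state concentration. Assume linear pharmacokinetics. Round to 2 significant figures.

CYP2C9: 0.5 × 0.15 = 0.075
Other: 0.5 (unchanged)
Relative clearance = 0.075 + 0.5 = 0.575.
New average steady-state concentration = baseline ÷ relative clearance = 12.7 / 0.575 = 22 ng/mL.

22 ng/mL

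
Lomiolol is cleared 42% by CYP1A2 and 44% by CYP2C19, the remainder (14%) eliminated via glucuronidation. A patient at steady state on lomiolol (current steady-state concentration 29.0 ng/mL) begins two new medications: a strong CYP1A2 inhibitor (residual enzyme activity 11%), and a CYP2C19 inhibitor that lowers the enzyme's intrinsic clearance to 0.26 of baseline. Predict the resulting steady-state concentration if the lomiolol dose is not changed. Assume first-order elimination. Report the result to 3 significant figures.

96.5 ng/mL

The CYP1A2 pathway (42% of clearance) falls to 0.11× activity: 0.42 × 0.11 = 0.0462.
The CYP2C19 pathway (44% of clearance) is reduced to 0.26× activity: 0.44 × 0.26 = 0.1144.
Non-CYP routes (14%) are unchanged.
New clearance relative to baseline: 0.0462 + 0.1144 + 0.14 = 0.3006.
Steady-state concentration ∝ 1/CL: new value = 29.0 / 0.3006 = 96.5 ng/mL.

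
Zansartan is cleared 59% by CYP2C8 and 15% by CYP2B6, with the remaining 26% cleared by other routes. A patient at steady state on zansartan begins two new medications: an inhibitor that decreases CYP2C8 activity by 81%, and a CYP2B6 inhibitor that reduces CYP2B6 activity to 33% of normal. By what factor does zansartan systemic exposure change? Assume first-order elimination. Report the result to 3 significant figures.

2.37

The CYP2C8 pathway (59% of clearance) drops to 0.19× activity: 0.59 × 0.19 = 0.1121.
The CYP2B6 pathway (15% of clearance) is reduced to 0.33× activity: 0.15 × 0.33 = 0.0495.
The remaining 26% of clearance is unaffected.
New clearance relative to baseline: 0.1121 + 0.0495 + 0.26 = 0.4216.
Systemic exposure ∝ 1/CL: fold-change = 1 / 0.4216 = 2.37.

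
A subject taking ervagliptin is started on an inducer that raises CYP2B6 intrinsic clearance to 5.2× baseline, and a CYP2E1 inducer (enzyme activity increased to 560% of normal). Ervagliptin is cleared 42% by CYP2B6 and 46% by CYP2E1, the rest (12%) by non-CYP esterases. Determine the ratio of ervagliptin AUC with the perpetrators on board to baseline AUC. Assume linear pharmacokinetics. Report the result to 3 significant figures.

0.205

The CYP2B6 pathway (42% of clearance) rises to 5.2× activity: 0.42 × 5.2 = 2.184.
The CYP2E1 pathway (46% of clearance) is boosted to 5.6× activity: 0.46 × 5.6 = 2.576.
Non-CYP routes (12%) are unchanged.
New clearance relative to baseline: 2.184 + 2.576 + 0.12 = 4.88.
Net AUC ratio = 1 / 4.88 = 0.205.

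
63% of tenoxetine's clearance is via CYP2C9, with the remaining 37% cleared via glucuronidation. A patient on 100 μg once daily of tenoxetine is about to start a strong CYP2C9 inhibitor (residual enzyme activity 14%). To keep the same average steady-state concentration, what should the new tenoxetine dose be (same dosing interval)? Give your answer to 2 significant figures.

The CYP2C9 pathway (63% of clearance) falls to 0.14× activity: 0.63 × 0.14 = 0.0882.
Non-CYP routes (37%) are unchanged.
Relative clearance = 0.0882 + 0.37 = 0.4582.
Exposure is unchanged when dose changes in proportion to clearance. New dose = 100 μg × 0.4582 = 46 μg.

46 μg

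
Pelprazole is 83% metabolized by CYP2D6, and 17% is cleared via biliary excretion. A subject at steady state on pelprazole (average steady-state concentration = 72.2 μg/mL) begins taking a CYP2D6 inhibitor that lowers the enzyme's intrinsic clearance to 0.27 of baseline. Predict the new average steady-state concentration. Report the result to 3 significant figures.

The CYP2D6 pathway (83% of clearance) is reduced to 0.27× activity: 0.83 × 0.27 = 0.2241.
Non-CYP routes (17%) are unchanged.
Relative clearance = 0.2241 + 0.17 = 0.3941.
With dosing unchanged, average steady-state concentration scales as 1/CL: 72.2 / 0.3941 = 183 μg/mL.

183 μg/mL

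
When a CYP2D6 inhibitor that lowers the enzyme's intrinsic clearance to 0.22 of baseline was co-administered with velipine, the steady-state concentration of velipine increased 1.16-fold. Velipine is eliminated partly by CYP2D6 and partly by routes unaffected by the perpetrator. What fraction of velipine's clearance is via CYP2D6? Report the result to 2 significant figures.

Let fm be the CYP2D6 fraction. New clearance relative to baseline = fm × 0.22 + (1 − fm).
Steady-state concentration ratio = 1 / (new CL fraction), so new CL fraction = 1 / 1.16 = 0.8621.
fm × 0.22 + 1 − fm = 0.8621  ⇒  fm × (0.22 − 1) = −0.1379  ⇒  fm = 0.18.

0.18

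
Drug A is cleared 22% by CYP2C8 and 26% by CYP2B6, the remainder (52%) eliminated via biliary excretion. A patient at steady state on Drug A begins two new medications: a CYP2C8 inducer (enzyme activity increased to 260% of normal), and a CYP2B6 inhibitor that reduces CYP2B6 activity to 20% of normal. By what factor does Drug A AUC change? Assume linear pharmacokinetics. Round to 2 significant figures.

0.87

CYP2C8: 0.22 × 2.6 = 0.572
CYP2B6: 0.26 × 0.2 = 0.052
Other: 0.52 (unchanged)
New clearance relative to baseline: 0.572 + 0.052 + 0.52 = 1.144.
Net AUC ratio = 1 / 1.144 = 0.87.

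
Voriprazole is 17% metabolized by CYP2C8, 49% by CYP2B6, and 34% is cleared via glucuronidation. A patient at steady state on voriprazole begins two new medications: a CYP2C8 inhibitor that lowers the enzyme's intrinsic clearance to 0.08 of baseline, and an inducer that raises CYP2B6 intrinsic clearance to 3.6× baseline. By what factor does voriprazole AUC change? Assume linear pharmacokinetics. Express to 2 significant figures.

0.47

CYP2C8: 0.17 × 0.08 = 0.0136
CYP2B6: 0.49 × 3.6 = 1.764
Other: 0.34 (unchanged)
New clearance relative to baseline: 0.0136 + 1.764 + 0.34 = 2.1176.
Net AUC ratio = 1 / 2.1176 = 0.47.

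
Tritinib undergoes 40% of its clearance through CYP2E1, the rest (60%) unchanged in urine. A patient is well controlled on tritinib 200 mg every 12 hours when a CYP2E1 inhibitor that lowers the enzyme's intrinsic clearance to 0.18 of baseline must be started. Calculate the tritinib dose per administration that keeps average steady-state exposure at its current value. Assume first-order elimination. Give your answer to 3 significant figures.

134 mg

CYP2E1: 0.4 × 0.18 = 0.072
Other: 0.6 (unchanged)
New clearance relative to baseline: 0.072 + 0.6 = 0.672.
Css,avg = (dose rate)/CL, so holding Css fixed requires dose ∝ CL: 200 × 0.672 = 134 mg.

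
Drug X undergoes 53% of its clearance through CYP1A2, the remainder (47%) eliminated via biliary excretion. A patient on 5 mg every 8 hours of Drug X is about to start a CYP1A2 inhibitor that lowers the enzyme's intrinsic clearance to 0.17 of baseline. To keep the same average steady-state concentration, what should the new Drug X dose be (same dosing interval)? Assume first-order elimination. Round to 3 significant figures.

The CYP1A2 pathway (53% of clearance) is reduced to 0.17× activity: 0.53 × 0.17 = 0.0901.
Non-CYP routes (47%) are unchanged.
CL_new/CL_old = 0.0901 + 0.47 = 0.5601.
To maintain the same steady-state level, dose must scale with clearance: new dose = 5 × 0.5601 = 2.80 mg.

2.80 mg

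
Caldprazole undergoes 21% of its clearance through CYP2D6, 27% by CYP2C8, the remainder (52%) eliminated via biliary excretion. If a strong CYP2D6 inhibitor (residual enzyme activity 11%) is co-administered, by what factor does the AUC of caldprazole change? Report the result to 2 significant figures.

1.2

The CYP2D6 pathway (21% of clearance) is reduced to 0.11× activity: 0.21 × 0.11 = 0.0231.
CYP2C8 (27%) and the residual 52% are unaffected.
New clearance relative to baseline: 0.0231 + 0.27 + 0.52 = 0.8131.
AUC ratio = CL_old/CL_new = 1 / 0.8131 = 1.2.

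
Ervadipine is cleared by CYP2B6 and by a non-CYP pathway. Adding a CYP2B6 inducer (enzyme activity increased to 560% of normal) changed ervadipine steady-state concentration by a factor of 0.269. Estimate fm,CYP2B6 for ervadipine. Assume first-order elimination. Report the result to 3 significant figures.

Let fm be the CYP2B6 fraction. New clearance relative to baseline = fm × 5.6 + (1 − fm).
Steady-state concentration ratio = 1 / (new CL fraction), so new CL fraction = 1 / 0.269 = 3.717.
fm × 5.6 + 1 − fm = 3.717  ⇒  fm × (5.6 − 1) = 2.717  ⇒  fm = 0.591.

0.591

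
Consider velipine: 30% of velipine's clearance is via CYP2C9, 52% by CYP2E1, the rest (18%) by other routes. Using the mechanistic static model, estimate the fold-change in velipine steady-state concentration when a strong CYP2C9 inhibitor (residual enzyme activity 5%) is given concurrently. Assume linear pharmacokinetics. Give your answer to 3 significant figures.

1.40

The CYP2C9 pathway (30% of clearance) drops to 0.05× activity: 0.3 × 0.05 = 0.015.
CYP2E1 (52%) and the residual 18% are unaffected.
CL_new/CL_old = 0.015 + 0.52 + 0.18 = 0.715.
Since steady-state concentration ∝ 1/CL, the ratio is 1 / 0.715 = 1.40.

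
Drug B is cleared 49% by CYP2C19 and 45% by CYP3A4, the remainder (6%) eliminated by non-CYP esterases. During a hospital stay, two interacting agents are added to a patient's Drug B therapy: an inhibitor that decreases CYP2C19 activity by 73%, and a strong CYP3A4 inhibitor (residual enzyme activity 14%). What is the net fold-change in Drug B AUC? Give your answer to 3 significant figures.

3.92

The CYP2C19 pathway (49% of clearance) falls to 0.27× activity: 0.49 × 0.27 = 0.1323.
The CYP3A4 pathway (45% of clearance) is reduced to 0.14× activity: 0.45 × 0.14 = 0.063.
Non-CYP routes (6%) are unchanged.
CL_new/CL_old = 0.1323 + 0.063 + 0.06 = 0.2553.
Net AUC ratio = 1 / 0.2553 = 3.92.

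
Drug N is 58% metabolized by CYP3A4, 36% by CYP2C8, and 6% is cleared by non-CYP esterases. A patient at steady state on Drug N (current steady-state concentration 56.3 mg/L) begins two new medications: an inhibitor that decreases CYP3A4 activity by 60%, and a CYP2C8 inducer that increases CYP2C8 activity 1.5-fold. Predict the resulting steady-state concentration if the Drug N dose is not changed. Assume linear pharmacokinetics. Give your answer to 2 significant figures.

68 mg/L

CYP3A4: 0.58 × 0.4 = 0.232
CYP2C8: 0.36 × 1.5 = 0.54
Other: 0.06 (unchanged)
Relative clearance = 0.232 + 0.54 + 0.06 = 0.832.
New steady-state concentration = 56.3 / 0.832 = 68 mg/L (concentration scales inversely with clearance).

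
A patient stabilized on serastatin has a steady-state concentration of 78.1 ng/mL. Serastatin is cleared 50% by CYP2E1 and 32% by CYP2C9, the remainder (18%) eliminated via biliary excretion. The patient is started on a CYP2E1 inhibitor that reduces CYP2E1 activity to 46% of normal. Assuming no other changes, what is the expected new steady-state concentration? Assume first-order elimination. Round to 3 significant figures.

The CYP2E1 pathway (50% of clearance) falls to 0.46× activity: 0.5 × 0.46 = 0.23.
CYP2C9 (32%) and the residual 18% are unaffected.
Relative clearance = 0.23 + 0.32 + 0.18 = 0.73.
With dosing unchanged, steady-state concentration scales as 1/CL: 78.1 / 0.73 = 107 ng/mL.

107 ng/mL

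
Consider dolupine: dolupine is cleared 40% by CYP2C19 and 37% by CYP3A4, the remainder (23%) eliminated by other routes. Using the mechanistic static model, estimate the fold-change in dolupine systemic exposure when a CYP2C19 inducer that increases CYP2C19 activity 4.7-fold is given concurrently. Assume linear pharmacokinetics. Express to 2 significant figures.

CYP2C19: 0.4 × 4.7 = 1.88
CYP3A4: 0.37 (unchanged)
Other: 0.23 (unchanged)
CL_new/CL_old = 1.88 + 0.37 + 0.23 = 2.48.
Systemic exposure ratio = CL_old/CL_new = 1 / 2.48 = 0.40.

0.40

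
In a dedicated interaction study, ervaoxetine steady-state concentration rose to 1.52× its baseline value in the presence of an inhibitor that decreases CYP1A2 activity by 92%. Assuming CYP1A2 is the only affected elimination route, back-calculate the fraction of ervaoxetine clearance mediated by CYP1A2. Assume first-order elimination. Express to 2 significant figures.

CL'/CL = 1 / 1.52 = 0.6579
0.08·fm + (1 − fm) = 0.6579
fm = (0.6579 − 1) / (0.08 − 1) = 0.37

0.37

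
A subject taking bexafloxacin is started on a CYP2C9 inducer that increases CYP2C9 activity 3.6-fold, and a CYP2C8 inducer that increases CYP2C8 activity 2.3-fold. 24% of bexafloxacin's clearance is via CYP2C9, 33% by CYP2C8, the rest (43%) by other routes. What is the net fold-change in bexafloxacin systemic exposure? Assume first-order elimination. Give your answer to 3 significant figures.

CYP2C9: 0.24 × 3.6 = 0.864
CYP2C8: 0.33 × 2.3 = 0.759
Other: 0.43 (unchanged)
New clearance relative to baseline: 0.864 + 0.759 + 0.43 = 2.053.
Because systemic exposure varies inversely with clearance, the combined effect is 1 / 2.053 = 0.487.

0.487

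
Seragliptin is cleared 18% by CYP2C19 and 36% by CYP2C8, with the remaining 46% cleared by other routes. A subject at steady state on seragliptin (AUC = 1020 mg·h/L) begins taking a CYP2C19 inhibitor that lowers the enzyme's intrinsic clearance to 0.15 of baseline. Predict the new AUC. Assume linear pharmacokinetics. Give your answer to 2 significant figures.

1.2 × 10³ mg·h/L

CYP2C19: 0.18 × 0.15 = 0.027
CYP2C8: 0.36 (unchanged)
Other: 0.46 (unchanged)
CL_new/CL_old = 0.027 + 0.36 + 0.46 = 0.847.
New AUC = baseline ÷ relative clearance = 1020 / 0.847 = 1.2 × 10³ mg·h/L.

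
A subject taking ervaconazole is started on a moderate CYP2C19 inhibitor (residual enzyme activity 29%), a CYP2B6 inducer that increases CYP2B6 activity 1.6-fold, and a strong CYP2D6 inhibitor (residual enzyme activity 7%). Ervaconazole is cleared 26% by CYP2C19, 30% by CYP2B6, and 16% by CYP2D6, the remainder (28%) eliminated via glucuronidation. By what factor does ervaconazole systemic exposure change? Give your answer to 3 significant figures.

1.18

The CYP2C19 pathway (26% of clearance) falls to 0.29× activity: 0.26 × 0.29 = 0.0754.
The CYP2B6 pathway (30% of clearance) rises to 1.6× activity: 0.3 × 1.6 = 0.48.
The CYP2D6 pathway (16% of clearance) drops to 0.07× activity: 0.16 × 0.07 = 0.0112.
The remaining 28% of clearance is unaffected.
New clearance relative to baseline: 0.0754 + 0.48 + 0.0112 + 0.28 = 0.8466.
Systemic exposure ∝ 1/CL: fold-change = 1 / 0.8466 = 1.18.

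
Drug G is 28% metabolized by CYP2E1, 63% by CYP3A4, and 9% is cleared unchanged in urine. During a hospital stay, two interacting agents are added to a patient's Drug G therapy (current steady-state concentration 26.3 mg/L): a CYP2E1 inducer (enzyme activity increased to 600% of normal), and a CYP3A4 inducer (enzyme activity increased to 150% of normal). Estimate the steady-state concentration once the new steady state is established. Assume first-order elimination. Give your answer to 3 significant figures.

9.69 mg/L

The CYP2E1 pathway (28% of clearance) rises to 6× activity: 0.28 × 6 = 1.68.
The CYP3A4 pathway (63% of clearance) rises to 1.5× activity: 0.63 × 1.5 = 0.945.
Non-CYP routes (9%) are unchanged.
New clearance relative to baseline: 1.68 + 0.945 + 0.09 = 2.715.
New steady-state concentration = 26.3 / 2.715 = 9.69 mg/L (concentration scales inversely with clearance).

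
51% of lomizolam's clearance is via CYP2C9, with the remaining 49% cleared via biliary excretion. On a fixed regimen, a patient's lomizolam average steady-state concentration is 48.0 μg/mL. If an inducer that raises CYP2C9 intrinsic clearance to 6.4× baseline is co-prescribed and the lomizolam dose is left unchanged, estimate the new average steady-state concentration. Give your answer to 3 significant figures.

CYP2C9: 0.51 × 6.4 = 3.264
Other: 0.49 (unchanged)
New clearance relative to baseline: 3.264 + 0.49 = 3.754.
Average steady-state concentration ∝ 1/CL, so new value = 48.0 / 3.754 = 12.8 μg/mL.

12.8 μg/mL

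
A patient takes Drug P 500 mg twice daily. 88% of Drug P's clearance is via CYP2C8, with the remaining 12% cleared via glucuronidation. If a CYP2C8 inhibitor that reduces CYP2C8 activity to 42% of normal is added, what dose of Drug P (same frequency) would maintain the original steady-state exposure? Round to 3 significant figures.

245 mg

CYP2C8: 0.88 × 0.42 = 0.3696
Other: 0.12 (unchanged)
Relative clearance = 0.3696 + 0.12 = 0.4896.
To maintain the same steady-state level, dose must scale with clearance: new dose = 500 × 0.4896 = 245 mg.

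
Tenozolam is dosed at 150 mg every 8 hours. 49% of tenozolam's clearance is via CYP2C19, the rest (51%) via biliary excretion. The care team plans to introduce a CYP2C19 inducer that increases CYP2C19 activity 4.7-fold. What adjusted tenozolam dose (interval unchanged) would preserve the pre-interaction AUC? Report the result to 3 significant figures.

422 mg

The CYP2C19 pathway (49% of clearance) rises to 4.7× activity: 0.49 × 4.7 = 2.303.
The remaining 51% of clearance is unaffected.
CL_new/CL_old = 2.303 + 0.51 = 2.813.
To maintain the same steady-state level, dose must scale with clearance: new dose = 150 × 2.813 = 422 mg.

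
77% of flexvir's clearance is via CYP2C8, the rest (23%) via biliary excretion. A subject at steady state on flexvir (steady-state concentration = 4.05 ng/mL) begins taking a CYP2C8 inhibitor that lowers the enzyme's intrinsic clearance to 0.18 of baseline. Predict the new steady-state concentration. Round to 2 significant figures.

CYP2C8: 0.77 × 0.18 = 0.1386
Other: 0.23 (unchanged)
New clearance relative to baseline: 0.1386 + 0.23 = 0.3686.
With dosing unchanged, steady-state concentration scales as 1/CL: 4.05 / 0.3686 = 11 ng/mL.

11 ng/mL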